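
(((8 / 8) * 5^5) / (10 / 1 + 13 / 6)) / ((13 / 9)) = 168750 / 949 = 177.82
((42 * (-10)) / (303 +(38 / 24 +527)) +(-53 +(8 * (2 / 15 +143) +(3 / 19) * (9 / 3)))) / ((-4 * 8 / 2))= -1552882373 / 22752120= -68.25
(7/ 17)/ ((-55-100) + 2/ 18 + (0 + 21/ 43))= -2709/ 1015801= -0.00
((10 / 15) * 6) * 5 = 20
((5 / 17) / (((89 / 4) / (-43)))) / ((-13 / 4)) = 3440 / 19669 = 0.17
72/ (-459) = -8/ 51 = -0.16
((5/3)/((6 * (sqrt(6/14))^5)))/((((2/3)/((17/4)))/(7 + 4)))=45815 * sqrt(21)/1296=162.00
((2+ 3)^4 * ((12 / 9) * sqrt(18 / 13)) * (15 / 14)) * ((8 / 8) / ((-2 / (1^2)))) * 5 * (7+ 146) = -7171875 * sqrt(26) / 91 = -401862.97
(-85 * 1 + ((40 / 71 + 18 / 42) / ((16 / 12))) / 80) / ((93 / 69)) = -310889183 / 4930240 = -63.06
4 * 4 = 16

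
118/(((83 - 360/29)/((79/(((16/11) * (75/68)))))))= 25276603/307050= 82.32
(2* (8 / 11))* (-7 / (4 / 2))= -56 / 11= -5.09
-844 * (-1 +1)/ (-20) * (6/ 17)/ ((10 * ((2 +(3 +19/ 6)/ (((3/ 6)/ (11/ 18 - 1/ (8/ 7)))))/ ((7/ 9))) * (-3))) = 0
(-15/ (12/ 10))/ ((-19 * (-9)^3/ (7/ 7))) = -25/ 27702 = -0.00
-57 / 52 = -1.10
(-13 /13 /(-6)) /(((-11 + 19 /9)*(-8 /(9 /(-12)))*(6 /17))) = -51 /10240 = -0.00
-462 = -462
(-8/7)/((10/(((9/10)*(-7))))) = 18/25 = 0.72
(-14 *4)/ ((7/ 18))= -144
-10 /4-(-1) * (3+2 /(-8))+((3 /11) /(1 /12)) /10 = 127 /220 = 0.58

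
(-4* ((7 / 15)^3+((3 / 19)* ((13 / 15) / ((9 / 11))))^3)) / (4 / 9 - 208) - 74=-2399895939844 / 32431924125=-74.00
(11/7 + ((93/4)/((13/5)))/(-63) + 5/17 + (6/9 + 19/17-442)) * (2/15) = -129209/2210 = -58.47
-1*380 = -380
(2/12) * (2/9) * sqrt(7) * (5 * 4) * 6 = 40 * sqrt(7)/9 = 11.76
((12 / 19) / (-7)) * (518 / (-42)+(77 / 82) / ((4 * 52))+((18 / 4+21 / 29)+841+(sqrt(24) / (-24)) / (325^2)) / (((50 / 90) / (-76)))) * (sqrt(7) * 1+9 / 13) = (9+13 * sqrt(7)) * (6979230959033125 - 6506208 * sqrt(6)) / 8685674725000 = 34869.15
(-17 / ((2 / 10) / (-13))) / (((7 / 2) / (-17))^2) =1277380 / 49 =26068.98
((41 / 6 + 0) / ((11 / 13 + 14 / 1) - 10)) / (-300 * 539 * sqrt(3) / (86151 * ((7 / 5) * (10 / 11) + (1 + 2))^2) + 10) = 315019971999733 * sqrt(3) / 217232895084262686 + 2144849268631445597 / 15206302655898388020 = 0.14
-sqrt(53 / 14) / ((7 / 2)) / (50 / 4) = -2 * sqrt(742) / 1225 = -0.04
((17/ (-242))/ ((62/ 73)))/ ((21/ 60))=-6205/ 26257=-0.24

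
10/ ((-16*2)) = -5/ 16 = -0.31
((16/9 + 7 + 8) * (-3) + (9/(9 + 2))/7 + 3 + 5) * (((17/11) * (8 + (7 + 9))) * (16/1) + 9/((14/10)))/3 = -150151544/17787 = -8441.65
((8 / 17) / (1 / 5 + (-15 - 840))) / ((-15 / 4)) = 16 / 108987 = 0.00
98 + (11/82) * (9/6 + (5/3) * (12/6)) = 48535/492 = 98.65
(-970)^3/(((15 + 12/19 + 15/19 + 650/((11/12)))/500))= -5960895531250/9477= -628985494.49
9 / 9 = 1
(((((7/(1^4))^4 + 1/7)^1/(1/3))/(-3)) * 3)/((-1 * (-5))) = -50424/35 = -1440.69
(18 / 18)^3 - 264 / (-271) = 535 / 271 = 1.97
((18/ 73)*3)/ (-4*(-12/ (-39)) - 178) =-351/ 85045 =-0.00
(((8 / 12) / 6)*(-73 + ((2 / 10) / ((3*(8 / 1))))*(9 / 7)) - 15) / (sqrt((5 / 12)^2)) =-58237 / 1050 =-55.46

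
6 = 6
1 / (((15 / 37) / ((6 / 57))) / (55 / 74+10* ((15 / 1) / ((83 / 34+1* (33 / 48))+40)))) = 732881 / 668667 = 1.10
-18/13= -1.38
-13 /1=-13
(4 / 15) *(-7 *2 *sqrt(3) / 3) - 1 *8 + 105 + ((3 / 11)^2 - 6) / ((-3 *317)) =3720868 / 38357 - 56 *sqrt(3) / 45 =94.85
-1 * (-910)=910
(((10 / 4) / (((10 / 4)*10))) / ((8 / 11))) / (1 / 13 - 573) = -143 / 595840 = -0.00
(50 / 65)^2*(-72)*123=-885600 / 169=-5240.24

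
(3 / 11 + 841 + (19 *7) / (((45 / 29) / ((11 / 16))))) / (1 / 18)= 7129577 / 440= 16203.58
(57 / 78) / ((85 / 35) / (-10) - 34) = -665 / 31161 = -0.02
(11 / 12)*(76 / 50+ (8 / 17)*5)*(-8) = -36212 / 1275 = -28.40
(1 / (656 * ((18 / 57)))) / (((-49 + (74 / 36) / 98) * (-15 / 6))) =2793 / 70847180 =0.00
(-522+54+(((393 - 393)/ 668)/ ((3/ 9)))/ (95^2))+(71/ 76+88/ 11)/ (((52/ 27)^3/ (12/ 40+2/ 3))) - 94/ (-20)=-49380009013/ 106862080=-462.09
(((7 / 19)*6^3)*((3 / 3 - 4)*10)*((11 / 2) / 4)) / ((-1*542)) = 31185 / 5149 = 6.06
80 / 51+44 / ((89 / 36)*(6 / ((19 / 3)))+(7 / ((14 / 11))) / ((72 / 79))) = 7973104 / 1168869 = 6.82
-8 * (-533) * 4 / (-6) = -8528 / 3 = -2842.67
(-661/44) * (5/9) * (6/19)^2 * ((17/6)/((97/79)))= -4438615/2311122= -1.92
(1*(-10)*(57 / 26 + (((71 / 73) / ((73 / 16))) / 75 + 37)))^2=165891954873286321 / 1079843114025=153625.98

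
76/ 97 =0.78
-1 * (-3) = 3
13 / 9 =1.44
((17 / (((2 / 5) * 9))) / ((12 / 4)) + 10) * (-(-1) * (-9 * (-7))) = 4375 / 6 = 729.17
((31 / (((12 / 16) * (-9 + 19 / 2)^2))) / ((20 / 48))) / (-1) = -1984 / 5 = -396.80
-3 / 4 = -0.75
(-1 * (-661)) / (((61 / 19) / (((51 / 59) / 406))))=640509 / 1461194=0.44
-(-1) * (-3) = -3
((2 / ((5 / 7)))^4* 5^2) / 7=5488 / 25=219.52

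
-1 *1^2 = -1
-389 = -389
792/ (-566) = -396/ 283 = -1.40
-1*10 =-10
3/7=0.43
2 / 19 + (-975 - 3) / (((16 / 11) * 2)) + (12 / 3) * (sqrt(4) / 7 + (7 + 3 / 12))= -305.94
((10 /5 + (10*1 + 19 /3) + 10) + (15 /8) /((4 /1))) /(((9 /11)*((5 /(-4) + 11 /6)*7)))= 4345 /504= 8.62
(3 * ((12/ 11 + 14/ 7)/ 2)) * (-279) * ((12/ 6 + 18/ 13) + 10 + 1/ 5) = -17572.32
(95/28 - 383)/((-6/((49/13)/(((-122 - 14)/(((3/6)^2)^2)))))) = -24801/226304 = -0.11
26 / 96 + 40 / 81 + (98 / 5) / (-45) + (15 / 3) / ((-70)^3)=3657247 / 11113200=0.33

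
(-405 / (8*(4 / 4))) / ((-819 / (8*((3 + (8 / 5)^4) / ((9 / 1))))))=853 / 1625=0.52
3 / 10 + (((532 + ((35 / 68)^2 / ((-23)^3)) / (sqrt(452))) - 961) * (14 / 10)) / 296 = -2559 / 1480 - 1715 * sqrt(113) / 3763582874368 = -1.73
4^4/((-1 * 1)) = -256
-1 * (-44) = 44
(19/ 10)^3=6859/ 1000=6.86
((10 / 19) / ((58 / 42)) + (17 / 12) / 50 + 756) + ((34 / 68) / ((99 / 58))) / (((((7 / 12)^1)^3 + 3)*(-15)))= 15203320267979 / 20099488200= 756.40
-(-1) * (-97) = -97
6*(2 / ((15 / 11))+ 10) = 344 / 5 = 68.80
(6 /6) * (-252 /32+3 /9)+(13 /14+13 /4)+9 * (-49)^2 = 3629747 /168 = 21605.64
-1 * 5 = -5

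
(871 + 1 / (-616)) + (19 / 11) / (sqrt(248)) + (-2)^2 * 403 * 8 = 19 * sqrt(62) / 1364 + 8480471 / 616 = 13767.11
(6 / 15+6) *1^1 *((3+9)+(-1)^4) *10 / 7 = 832 / 7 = 118.86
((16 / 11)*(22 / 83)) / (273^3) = 32 / 1688752611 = 0.00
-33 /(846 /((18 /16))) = -33 /752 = -0.04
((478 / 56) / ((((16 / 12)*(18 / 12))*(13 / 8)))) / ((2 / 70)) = 1195 / 13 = 91.92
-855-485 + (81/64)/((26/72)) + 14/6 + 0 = -832517/624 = -1334.16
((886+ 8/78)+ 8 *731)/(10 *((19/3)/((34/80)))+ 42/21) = 2232355/50063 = 44.59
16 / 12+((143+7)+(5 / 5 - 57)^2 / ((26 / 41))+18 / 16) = 5097.69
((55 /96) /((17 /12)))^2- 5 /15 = -9421 /55488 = -0.17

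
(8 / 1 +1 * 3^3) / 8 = 35 / 8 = 4.38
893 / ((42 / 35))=4465 / 6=744.17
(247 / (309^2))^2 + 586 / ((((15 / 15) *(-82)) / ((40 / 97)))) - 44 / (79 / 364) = -589129837511327185 / 2864287449063063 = -205.68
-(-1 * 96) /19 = 96 /19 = 5.05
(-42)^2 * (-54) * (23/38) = -1095444/19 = -57654.95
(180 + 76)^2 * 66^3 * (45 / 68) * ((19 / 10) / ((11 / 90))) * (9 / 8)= 3706979696640 / 17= 218057629214.12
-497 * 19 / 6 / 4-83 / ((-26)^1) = -121763 / 312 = -390.27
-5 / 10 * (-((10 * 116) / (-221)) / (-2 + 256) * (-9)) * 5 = 13050 / 28067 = 0.46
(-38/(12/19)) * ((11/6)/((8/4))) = -3971/72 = -55.15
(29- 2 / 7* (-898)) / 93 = 1999 / 651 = 3.07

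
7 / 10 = 0.70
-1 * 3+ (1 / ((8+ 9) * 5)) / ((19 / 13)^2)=-91886 / 30685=-2.99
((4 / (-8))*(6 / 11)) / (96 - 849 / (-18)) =-18 / 9449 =-0.00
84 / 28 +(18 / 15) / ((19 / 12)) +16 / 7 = 4019 / 665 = 6.04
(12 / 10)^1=6 / 5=1.20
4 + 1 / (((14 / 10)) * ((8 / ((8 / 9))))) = 257 / 63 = 4.08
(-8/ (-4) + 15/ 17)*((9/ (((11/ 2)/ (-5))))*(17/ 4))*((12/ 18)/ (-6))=245/ 22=11.14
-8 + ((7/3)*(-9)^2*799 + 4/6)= 453011/3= 151003.67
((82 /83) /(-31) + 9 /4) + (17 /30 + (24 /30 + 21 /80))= 2375783 /617520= 3.85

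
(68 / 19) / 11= 68 / 209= 0.33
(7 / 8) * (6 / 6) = 7 / 8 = 0.88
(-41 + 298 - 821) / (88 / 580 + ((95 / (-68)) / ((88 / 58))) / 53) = -12968345280 / 3089197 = -4197.97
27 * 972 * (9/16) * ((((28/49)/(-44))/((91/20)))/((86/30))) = -4428675/301301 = -14.70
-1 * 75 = -75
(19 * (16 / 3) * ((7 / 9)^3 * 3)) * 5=521360 / 729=715.17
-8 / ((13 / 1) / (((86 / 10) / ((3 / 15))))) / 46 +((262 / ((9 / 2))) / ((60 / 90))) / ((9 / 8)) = 77.05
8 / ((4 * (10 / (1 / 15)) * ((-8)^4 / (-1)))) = -1 / 307200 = -0.00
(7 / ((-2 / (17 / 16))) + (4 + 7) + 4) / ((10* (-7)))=-361 / 2240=-0.16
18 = 18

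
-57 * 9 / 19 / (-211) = 27 / 211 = 0.13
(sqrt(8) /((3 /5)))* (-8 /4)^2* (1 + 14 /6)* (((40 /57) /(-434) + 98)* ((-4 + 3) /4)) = -121214200* sqrt(2) /111321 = -1539.90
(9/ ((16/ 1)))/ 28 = 9/ 448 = 0.02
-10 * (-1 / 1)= 10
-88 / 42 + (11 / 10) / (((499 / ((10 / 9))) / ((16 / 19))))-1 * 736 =-440865268 / 597303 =-738.09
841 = 841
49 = 49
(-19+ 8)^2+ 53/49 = 5982/49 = 122.08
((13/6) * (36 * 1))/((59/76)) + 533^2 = 16767179/59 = 284189.47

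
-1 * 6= -6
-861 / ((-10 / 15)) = 2583 / 2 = 1291.50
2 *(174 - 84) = 180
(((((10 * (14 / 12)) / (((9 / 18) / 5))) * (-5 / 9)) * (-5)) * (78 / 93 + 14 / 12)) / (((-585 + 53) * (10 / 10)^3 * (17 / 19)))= -233125 / 170748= -1.37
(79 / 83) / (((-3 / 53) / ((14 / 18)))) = -29309 / 2241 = -13.08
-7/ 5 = -1.40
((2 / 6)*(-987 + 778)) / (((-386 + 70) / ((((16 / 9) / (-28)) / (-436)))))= 209 / 6509916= 0.00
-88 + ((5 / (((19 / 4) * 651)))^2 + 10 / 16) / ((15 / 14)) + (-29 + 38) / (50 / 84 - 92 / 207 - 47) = -135635305836745 / 1548193245228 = -87.61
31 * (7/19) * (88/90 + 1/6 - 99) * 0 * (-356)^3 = 0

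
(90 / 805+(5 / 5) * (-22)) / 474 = -1762 / 38157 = -0.05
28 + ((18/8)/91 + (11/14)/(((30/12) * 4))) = 12787/455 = 28.10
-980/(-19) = 51.58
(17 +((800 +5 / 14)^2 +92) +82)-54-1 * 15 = 125575937 / 196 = 640693.56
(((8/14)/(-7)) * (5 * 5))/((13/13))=-100/49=-2.04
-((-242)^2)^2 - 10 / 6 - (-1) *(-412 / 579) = -661940224987 / 193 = -3429742098.38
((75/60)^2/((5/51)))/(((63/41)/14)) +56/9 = 10903/72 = 151.43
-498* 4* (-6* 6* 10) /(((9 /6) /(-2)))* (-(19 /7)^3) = 6558301440 /343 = 19120412.36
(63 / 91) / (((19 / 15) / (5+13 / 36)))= 2895 / 988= 2.93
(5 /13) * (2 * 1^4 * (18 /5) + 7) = 71 /13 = 5.46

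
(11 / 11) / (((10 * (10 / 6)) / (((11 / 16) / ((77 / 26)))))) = 39 / 2800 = 0.01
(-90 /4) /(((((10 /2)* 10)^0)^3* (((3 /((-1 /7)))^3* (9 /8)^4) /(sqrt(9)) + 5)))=92160 /20233327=0.00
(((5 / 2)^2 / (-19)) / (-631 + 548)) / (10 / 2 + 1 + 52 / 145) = 3625 / 5815976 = 0.00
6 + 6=12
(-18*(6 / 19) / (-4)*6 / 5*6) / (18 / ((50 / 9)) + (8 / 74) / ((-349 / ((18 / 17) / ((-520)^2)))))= 160267891680 / 50751499013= 3.16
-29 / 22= -1.32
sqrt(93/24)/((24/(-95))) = -95 * sqrt(62)/96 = -7.79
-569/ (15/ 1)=-569/ 15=-37.93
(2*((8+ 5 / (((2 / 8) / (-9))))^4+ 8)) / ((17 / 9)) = 15753835152 / 17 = 926696185.41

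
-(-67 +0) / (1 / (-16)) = -1072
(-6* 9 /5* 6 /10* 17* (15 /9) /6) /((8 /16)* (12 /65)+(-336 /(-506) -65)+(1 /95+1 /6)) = 3374514 /7065137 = 0.48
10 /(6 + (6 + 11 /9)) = 90 /119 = 0.76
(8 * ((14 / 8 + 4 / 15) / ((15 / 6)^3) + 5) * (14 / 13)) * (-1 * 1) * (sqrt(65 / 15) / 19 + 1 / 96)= -1077104 * sqrt(39) / 1389375 - 67319 / 146250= -5.30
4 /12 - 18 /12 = -7 /6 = -1.17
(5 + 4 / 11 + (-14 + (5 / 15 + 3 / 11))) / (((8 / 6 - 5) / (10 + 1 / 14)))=37365 / 1694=22.06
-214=-214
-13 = -13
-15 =-15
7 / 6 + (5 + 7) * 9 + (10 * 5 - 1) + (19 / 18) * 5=1471 / 9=163.44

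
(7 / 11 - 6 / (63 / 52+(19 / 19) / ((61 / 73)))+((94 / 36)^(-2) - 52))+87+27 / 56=351068827567 / 10394723416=33.77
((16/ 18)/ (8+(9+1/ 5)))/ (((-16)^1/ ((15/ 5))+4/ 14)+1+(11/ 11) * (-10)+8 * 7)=140/ 113649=0.00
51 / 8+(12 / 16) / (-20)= 507 / 80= 6.34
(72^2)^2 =26873856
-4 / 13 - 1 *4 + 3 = -17 / 13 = -1.31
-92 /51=-1.80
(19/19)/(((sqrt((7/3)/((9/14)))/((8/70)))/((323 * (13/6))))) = 4199 * sqrt(6)/245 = 41.98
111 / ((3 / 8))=296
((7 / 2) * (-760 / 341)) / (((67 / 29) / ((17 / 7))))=-187340 / 22847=-8.20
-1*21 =-21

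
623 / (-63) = -9.89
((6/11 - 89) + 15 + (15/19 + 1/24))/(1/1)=-364279/5016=-72.62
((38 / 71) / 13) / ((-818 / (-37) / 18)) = 12654 / 377507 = 0.03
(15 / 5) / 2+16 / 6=25 / 6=4.17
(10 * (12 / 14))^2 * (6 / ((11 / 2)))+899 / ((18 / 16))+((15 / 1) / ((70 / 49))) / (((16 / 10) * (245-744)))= 34053550037 / 38730384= 879.25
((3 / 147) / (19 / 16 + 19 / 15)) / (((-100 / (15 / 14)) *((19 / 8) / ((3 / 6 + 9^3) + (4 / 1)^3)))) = -0.03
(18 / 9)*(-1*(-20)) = 40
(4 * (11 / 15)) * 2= 88 / 15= 5.87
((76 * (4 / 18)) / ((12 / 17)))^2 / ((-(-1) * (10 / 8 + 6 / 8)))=208658 / 729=286.22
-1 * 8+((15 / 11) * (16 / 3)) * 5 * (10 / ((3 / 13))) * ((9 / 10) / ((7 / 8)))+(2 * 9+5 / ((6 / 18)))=126725 / 77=1645.78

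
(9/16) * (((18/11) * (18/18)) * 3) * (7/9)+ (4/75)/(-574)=4068049/1894200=2.15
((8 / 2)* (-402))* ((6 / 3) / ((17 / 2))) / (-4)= 1608 / 17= 94.59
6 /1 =6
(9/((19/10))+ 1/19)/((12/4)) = 91/57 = 1.60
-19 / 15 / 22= -0.06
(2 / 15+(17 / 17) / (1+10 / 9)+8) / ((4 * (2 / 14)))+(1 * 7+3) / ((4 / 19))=71321 / 1140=62.56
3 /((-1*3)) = -1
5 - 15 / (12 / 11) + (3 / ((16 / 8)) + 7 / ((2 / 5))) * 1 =41 / 4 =10.25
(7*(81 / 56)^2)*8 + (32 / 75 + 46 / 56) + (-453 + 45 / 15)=-1392683 / 4200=-331.59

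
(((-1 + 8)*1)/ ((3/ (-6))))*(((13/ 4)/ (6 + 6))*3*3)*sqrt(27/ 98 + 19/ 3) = -13*sqrt(11658)/ 16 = -87.73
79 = 79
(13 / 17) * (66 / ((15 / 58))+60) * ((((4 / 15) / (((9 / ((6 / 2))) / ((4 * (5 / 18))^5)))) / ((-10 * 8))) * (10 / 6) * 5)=-102440000 / 27103491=-3.78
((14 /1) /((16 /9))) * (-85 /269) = -5355 /2152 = -2.49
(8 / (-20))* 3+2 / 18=-49 / 45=-1.09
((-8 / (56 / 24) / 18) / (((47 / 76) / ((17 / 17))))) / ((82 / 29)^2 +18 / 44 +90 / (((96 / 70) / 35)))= -1184128 / 8862694449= -0.00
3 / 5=0.60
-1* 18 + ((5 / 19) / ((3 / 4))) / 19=-19474 / 1083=-17.98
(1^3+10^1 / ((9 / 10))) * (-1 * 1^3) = -109 / 9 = -12.11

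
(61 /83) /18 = 61 /1494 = 0.04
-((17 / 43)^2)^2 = -83521 / 3418801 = -0.02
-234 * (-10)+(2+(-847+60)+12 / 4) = 1558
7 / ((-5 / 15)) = -21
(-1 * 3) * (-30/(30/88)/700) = 66/175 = 0.38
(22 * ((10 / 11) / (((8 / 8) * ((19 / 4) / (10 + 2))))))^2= 921600 / 361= 2552.91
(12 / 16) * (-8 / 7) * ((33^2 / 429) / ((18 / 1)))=-11 / 91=-0.12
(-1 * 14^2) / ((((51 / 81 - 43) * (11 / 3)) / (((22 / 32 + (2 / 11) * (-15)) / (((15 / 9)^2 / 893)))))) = -11451688227 / 13842400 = -827.29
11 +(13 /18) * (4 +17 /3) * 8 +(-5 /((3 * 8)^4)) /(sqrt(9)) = 66539515 /995328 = 66.85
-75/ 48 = -25/ 16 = -1.56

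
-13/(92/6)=-39/46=-0.85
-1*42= -42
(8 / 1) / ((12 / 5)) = 10 / 3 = 3.33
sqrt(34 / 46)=sqrt(391) / 23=0.86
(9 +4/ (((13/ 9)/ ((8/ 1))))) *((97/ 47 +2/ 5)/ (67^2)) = 46899/ 2742779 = 0.02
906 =906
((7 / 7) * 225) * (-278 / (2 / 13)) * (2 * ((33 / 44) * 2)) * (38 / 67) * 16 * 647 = -479810541600 / 67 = -7161351367.16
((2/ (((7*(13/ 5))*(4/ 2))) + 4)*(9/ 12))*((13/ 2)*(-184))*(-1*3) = 76383/ 7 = 10911.86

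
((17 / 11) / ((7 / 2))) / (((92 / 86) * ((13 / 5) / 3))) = 10965 / 23023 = 0.48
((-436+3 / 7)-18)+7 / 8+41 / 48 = -151819 / 336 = -451.84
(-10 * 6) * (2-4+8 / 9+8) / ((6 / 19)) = -11780 / 9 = -1308.89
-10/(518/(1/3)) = -5/777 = -0.01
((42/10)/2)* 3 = 63/10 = 6.30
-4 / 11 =-0.36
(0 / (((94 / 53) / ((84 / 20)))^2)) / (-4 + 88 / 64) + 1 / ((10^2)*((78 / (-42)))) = -7 / 1300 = -0.01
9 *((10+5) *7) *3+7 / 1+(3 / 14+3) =39833 / 14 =2845.21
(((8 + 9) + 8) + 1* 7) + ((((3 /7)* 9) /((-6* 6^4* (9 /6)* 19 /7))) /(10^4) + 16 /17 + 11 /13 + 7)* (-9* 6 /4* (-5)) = 625.14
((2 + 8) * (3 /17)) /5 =6 /17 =0.35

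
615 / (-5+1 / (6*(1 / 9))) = -1230 / 7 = -175.71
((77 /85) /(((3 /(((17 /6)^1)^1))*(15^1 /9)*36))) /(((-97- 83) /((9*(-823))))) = 63371 /108000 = 0.59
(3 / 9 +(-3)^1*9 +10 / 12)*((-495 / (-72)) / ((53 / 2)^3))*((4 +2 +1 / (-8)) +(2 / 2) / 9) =-3674275 / 64314864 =-0.06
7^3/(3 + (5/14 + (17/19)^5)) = 11890227398/136254651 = 87.26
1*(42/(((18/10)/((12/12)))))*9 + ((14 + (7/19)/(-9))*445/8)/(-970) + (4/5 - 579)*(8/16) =-79.90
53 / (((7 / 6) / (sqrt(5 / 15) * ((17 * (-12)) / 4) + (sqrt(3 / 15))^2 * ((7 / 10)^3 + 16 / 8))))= 372537 / 17500 -5406 * sqrt(3) / 7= -1316.35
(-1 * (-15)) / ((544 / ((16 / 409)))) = 15 / 13906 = 0.00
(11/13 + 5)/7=76/91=0.84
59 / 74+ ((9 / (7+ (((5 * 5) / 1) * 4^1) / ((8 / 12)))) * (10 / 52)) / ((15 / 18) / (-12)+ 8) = 68879129 / 86240414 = 0.80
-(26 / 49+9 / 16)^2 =-734449 / 614656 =-1.19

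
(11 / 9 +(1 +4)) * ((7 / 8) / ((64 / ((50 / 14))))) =175 / 576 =0.30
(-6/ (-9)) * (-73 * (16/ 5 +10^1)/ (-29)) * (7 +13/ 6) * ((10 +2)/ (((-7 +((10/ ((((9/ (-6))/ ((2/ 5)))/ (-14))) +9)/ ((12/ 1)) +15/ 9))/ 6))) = -15263424/ 1537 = -9930.66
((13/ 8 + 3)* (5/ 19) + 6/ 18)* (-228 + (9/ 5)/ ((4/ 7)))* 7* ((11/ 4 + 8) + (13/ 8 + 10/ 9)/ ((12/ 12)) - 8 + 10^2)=-11268778969/ 43776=-257419.11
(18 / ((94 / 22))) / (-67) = -198 / 3149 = -0.06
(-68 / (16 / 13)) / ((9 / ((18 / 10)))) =-221 / 20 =-11.05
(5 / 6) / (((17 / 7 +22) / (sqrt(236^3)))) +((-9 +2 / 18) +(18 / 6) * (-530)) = -14390 / 9 +8260 * sqrt(59) / 513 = -1475.21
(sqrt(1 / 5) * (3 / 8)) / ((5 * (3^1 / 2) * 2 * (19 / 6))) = 3 * sqrt(5) / 1900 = 0.00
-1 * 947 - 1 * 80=-1027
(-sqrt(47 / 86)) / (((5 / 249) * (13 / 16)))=-1992 * sqrt(4042) / 2795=-45.31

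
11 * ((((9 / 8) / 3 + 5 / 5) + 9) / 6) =913 / 48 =19.02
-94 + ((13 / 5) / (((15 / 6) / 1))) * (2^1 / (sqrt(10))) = -94 + 26 * sqrt(10) / 125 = -93.34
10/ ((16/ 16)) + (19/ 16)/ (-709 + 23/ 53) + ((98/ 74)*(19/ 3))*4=322718311/ 7410656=43.55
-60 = -60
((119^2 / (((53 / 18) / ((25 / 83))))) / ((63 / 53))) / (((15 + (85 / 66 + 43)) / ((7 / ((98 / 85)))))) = 124.80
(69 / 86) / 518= 69 / 44548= 0.00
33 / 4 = 8.25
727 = 727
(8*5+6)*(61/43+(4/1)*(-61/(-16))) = 65941/86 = 766.76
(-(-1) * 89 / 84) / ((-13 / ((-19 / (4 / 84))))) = 1691 / 52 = 32.52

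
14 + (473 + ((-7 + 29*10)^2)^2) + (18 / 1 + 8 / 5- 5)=32071242113 / 5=6414248422.60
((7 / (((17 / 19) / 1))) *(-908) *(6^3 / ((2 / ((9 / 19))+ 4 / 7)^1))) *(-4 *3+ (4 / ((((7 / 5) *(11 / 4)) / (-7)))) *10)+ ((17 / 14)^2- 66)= 27120526.71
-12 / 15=-4 / 5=-0.80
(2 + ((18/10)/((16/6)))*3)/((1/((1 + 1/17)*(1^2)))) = 1449/340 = 4.26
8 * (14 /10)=56 /5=11.20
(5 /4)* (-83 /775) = -83 /620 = -0.13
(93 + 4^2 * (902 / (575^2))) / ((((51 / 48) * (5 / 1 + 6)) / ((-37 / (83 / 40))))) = -145691469952 / 1026326125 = -141.95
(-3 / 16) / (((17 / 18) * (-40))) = 27 / 5440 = 0.00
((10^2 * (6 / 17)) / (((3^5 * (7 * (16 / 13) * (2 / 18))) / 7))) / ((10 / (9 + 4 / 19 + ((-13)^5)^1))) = -38211290 / 969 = -39433.74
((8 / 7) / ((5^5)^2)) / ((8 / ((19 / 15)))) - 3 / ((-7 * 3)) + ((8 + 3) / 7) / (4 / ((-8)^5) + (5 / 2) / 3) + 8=210574951560938 / 20996923828125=10.03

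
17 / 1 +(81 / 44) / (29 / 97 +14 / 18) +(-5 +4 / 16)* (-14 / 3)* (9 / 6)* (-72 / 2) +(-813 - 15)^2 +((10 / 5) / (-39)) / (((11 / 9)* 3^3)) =3311921350381 / 4839120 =684405.71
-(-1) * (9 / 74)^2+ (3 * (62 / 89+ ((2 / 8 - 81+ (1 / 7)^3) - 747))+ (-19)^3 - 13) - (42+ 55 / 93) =-36517493264825 / 3886606059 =-9395.73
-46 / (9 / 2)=-92 / 9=-10.22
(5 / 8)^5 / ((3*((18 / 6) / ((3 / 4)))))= 3125 / 393216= 0.01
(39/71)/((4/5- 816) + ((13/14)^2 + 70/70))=-38220/56592041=-0.00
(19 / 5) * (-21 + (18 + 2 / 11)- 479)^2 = 106742000 / 121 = 882165.29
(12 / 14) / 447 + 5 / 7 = 747 / 1043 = 0.72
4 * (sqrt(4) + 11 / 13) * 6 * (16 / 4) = 3552 / 13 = 273.23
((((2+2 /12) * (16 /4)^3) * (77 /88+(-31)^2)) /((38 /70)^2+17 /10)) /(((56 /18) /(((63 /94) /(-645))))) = -8169525 /365801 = -22.33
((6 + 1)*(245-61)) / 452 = 322 / 113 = 2.85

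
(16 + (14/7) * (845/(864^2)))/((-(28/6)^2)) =-853259/1161216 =-0.73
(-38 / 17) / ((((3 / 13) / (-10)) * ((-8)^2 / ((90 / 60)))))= 1235 / 544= 2.27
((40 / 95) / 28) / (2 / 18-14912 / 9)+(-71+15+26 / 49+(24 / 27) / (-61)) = -55.48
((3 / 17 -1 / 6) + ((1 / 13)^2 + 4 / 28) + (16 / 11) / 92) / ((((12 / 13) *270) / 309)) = 548353357 / 2536213680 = 0.22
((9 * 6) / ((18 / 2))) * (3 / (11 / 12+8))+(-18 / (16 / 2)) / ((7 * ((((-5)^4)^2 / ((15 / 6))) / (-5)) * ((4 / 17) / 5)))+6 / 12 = 2.52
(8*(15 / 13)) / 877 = 120 / 11401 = 0.01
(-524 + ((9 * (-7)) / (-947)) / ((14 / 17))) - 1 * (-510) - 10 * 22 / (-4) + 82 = 233115 / 1894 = 123.08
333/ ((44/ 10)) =1665/ 22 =75.68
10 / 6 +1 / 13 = 68 / 39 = 1.74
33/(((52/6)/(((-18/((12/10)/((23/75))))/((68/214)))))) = -243639/4420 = -55.12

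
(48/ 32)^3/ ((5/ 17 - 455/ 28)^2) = 15606/ 1177225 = 0.01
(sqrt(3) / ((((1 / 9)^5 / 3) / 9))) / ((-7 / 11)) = -17537553 * sqrt(3) / 7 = -4339418.98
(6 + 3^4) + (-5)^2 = 112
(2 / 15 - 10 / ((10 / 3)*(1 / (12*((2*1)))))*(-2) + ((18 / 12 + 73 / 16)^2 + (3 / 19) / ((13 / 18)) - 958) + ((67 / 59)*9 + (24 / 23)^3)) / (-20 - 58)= 521230990312843 / 53107798648320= 9.81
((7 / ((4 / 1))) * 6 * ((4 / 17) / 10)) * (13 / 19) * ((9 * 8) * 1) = 19656 / 1615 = 12.17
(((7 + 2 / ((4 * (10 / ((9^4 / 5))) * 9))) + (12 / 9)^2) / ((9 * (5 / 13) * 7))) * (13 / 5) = 2443909 / 1417500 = 1.72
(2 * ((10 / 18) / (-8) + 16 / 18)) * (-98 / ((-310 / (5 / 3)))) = 2891 / 3348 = 0.86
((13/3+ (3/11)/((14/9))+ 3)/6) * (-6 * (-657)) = 759711/154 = 4933.19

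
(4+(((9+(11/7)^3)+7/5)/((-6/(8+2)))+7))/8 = -3293/2058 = -1.60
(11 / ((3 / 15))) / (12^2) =55 / 144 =0.38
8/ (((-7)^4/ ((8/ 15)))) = 64/ 36015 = 0.00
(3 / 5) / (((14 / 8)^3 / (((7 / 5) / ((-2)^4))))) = 12 / 1225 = 0.01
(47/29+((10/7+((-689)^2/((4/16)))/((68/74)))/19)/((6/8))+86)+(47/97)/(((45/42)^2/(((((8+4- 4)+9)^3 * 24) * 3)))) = 140436453320411/477014475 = 294407.11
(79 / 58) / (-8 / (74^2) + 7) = 108151 / 555698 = 0.19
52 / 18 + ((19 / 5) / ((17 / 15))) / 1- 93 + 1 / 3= -13223 / 153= -86.42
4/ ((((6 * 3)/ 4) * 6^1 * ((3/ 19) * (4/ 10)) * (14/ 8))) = 1.34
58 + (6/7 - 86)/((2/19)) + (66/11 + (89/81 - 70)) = -813.76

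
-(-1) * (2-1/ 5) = 1.80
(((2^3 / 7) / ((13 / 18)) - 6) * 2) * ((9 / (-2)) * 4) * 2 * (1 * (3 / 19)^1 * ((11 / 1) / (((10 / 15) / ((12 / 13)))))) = 17192736 / 22477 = 764.90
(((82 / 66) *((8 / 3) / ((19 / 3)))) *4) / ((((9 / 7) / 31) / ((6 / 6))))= 284704 / 5643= 50.45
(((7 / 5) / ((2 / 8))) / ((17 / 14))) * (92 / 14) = 2576 / 85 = 30.31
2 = 2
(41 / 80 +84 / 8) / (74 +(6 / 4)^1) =881 / 6040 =0.15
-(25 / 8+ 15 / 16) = -65 / 16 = -4.06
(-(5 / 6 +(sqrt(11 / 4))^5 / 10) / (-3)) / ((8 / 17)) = 85 / 144 +2057*sqrt(11) / 7680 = 1.48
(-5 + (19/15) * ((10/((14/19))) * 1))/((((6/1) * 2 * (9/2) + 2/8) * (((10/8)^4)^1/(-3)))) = -262144/949375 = -0.28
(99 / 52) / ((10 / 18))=891 / 260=3.43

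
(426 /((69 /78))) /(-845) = -852 /1495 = -0.57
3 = 3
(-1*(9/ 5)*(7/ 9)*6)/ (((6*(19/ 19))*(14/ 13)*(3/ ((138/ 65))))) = -0.92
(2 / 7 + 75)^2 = 277729 / 49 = 5667.94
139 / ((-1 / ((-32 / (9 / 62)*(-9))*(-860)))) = 237167360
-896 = -896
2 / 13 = 0.15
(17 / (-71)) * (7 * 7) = -833 / 71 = -11.73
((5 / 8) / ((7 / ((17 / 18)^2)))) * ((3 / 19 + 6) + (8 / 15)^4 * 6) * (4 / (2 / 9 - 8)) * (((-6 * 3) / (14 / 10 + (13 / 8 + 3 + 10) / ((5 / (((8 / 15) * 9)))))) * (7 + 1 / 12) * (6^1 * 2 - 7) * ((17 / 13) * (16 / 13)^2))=22.25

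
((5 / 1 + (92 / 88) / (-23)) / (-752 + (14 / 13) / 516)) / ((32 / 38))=-3473067 / 443907376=-0.01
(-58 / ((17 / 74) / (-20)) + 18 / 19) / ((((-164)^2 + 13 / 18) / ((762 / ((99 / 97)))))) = 34449541464 / 245736139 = 140.19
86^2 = 7396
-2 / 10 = -1 / 5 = -0.20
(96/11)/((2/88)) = 384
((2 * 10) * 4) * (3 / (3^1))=80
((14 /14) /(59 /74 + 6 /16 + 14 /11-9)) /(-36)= 814 /192087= 0.00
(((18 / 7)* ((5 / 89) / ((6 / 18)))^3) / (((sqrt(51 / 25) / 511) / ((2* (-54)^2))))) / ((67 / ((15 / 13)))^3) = 145481973750000* sqrt(51) / 7919055858219103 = 0.13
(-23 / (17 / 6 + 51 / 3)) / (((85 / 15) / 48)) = -19872 / 2023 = -9.82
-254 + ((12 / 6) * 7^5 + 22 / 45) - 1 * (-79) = 1504777 / 45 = 33439.49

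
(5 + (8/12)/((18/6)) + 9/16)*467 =2701.47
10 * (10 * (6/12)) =50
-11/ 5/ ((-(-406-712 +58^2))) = 11/ 11230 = 0.00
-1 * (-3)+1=4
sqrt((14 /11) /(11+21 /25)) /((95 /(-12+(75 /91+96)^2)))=32.31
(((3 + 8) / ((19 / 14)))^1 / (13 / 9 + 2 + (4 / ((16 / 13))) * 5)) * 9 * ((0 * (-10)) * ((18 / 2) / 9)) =0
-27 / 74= -0.36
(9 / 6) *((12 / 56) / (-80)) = -9 / 2240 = -0.00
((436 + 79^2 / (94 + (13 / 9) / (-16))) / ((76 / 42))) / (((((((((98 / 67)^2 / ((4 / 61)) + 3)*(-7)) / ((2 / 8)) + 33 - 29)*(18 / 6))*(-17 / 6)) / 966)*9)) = 17187624522698 / 4870271410503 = 3.53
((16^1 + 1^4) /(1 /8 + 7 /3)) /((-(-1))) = 6.92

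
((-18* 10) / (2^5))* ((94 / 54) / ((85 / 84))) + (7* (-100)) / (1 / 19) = -452529 / 34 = -13309.68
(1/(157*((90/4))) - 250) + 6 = -1723858/7065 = -244.00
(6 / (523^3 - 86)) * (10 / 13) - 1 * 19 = -35334728447 / 1859722553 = -19.00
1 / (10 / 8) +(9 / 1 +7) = 84 / 5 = 16.80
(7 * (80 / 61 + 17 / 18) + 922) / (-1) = -1029695 / 1098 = -937.79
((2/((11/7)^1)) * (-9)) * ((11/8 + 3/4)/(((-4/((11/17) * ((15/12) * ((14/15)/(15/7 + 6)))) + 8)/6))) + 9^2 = 3226365/37888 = 85.16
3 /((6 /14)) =7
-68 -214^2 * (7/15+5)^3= -25250678428/3375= -7481682.50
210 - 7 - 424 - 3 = -224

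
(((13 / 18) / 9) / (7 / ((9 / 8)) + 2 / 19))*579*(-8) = -95342 / 1623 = -58.74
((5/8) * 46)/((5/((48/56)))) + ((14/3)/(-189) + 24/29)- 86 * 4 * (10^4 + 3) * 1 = -113161589867/32886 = -3441026.27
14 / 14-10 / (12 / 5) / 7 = 17 / 42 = 0.40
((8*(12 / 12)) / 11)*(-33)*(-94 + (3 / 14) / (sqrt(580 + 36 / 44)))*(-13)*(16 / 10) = -234624 / 5 + 3744*sqrt(70279) / 223615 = -46920.36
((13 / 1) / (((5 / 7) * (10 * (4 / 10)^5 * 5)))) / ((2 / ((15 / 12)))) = 11375 / 512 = 22.22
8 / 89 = 0.09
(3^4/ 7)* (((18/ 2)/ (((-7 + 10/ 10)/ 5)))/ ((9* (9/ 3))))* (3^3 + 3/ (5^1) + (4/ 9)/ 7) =-4357/ 49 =-88.92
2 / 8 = 1 / 4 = 0.25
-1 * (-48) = 48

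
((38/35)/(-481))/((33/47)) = -1786/555555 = -0.00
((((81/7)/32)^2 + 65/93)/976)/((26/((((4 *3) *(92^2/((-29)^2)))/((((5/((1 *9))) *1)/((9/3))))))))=55298248479/2593384568320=0.02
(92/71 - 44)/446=-1516/15833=-0.10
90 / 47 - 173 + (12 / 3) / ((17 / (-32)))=-142713 / 799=-178.61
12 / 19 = 0.63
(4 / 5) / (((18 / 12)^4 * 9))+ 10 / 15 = 2494 / 3645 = 0.68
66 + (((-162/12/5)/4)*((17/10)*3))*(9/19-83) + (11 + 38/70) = 1202452/3325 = 361.64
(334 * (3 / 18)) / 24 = 167 / 72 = 2.32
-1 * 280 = -280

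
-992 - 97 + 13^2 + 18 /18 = -919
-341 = -341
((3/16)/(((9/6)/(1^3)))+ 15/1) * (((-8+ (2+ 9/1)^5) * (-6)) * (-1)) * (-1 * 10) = -292293045/2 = -146146522.50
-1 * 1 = -1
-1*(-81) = 81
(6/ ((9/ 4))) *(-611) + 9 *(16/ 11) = -53336/ 33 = -1616.24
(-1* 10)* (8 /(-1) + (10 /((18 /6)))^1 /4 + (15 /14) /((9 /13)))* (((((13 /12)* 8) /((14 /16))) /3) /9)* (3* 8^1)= 1963520 /3969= 494.71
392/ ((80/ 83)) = 406.70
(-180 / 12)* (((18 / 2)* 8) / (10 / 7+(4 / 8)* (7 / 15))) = -226800 / 349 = -649.86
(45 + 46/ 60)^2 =1885129/ 900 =2094.59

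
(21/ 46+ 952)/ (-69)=-43813/ 3174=-13.80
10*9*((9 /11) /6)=135 /11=12.27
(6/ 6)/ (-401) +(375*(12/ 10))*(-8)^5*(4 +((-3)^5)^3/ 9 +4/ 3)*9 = 84844596643430399/ 401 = 211582535270400.00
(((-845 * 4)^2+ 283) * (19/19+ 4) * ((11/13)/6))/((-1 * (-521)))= 628357565/40638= 15462.32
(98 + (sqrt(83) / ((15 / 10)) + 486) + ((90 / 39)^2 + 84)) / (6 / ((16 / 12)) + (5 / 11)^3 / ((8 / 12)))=146.39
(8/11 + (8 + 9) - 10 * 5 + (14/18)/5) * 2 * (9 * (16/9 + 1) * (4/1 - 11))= 1112860/99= 11241.01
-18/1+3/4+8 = -9.25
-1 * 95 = -95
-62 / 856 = -31 / 428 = -0.07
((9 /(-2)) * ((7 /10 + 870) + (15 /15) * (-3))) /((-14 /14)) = 78093 /20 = 3904.65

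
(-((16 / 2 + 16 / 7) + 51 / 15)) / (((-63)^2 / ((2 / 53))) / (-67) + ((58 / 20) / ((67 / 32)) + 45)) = 64186 / 7144949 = 0.01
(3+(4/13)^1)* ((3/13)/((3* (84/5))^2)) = 1075/3577392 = 0.00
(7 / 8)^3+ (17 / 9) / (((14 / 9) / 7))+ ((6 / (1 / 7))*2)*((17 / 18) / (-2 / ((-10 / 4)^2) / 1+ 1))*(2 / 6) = 221455 / 4608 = 48.06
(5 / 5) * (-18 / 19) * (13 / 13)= -18 / 19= -0.95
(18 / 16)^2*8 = 81 / 8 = 10.12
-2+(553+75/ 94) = 51869/ 94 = 551.80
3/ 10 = 0.30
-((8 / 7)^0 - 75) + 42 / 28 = 75.50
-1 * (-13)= 13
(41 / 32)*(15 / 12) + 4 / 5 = 1537 / 640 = 2.40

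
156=156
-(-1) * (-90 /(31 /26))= -75.48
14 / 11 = 1.27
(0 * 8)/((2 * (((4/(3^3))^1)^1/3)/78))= 0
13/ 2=6.50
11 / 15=0.73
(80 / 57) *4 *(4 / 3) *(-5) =-37.43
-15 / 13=-1.15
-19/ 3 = -6.33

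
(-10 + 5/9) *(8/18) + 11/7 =-1489/567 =-2.63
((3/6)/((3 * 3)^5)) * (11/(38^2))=11/170533512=0.00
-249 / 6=-83 / 2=-41.50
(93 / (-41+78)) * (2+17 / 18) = 1643 / 222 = 7.40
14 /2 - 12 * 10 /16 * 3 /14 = 151 /28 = 5.39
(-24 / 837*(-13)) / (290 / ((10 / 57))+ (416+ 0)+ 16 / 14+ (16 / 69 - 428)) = 0.00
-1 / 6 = -0.17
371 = 371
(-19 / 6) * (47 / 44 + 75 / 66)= -1843 / 264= -6.98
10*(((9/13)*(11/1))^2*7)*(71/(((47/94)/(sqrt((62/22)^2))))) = 274552740/169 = 1624572.43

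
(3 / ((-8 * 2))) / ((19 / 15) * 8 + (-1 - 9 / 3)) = -45 / 1472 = -0.03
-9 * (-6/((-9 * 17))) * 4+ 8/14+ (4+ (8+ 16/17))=1440/119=12.10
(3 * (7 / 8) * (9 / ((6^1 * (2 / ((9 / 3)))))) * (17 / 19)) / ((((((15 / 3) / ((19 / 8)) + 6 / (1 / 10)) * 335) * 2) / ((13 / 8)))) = 41769 / 202393600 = 0.00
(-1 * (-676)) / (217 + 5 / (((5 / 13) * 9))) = 3.09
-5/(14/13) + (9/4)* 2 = -1/7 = -0.14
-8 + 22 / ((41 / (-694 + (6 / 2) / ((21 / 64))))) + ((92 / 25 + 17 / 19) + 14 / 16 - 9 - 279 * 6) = -2239039517 / 1090600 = -2053.03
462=462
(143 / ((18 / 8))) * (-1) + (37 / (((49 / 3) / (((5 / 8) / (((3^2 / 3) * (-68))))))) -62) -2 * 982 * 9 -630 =-4421805569 / 239904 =-18431.56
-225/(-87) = 75/29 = 2.59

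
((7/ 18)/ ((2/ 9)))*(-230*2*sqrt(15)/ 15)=-161*sqrt(15)/ 3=-207.85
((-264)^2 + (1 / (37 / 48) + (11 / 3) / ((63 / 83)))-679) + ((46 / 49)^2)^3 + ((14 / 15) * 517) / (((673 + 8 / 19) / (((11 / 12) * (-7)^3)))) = 4508142048096167732371 / 65526729802614150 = 68798.52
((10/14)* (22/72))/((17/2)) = 55/2142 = 0.03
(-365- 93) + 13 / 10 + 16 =-4407 / 10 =-440.70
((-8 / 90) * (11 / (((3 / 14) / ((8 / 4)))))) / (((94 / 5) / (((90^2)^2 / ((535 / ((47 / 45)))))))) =-62175.70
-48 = -48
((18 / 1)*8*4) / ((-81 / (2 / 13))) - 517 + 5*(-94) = -115607 / 117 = -988.09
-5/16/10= -1/32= -0.03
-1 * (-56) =56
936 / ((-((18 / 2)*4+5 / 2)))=-1872 / 77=-24.31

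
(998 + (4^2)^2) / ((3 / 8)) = 3344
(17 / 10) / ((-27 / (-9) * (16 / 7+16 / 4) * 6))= 119 / 7920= 0.02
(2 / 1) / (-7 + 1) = -1 / 3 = -0.33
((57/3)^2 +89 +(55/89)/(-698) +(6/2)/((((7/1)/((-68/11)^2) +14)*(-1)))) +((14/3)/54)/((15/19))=82482606893249/183336620670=449.90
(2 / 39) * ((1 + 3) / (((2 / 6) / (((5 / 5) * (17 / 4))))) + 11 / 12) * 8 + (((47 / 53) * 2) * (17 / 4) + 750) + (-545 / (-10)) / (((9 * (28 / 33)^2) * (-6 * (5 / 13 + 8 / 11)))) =15121005329 / 19446336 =777.58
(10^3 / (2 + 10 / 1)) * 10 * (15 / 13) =12500 / 13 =961.54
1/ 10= 0.10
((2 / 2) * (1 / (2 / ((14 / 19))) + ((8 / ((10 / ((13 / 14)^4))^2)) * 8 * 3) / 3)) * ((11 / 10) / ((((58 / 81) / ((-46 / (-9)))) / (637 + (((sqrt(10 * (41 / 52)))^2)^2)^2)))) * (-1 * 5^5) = -3705265355653615623578775 / 46449312373714432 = -79770079.82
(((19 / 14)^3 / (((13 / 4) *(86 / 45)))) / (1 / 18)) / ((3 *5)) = 185193 / 383474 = 0.48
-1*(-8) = 8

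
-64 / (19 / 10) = -640 / 19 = -33.68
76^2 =5776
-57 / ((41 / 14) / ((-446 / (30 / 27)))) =1601586 / 205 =7812.61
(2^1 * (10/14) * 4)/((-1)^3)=-40/7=-5.71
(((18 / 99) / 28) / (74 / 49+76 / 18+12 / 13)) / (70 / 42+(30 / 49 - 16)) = -120393 / 1693134344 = -0.00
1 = 1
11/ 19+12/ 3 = 87/ 19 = 4.58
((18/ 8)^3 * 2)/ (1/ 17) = 12393/ 32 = 387.28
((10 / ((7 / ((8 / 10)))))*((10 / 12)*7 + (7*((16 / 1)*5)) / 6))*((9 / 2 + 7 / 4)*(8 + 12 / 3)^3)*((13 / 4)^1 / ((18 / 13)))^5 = 292949295179125 / 3359232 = 87207223.31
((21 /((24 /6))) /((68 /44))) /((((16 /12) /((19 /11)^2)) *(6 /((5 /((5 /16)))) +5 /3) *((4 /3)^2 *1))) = 87723 /41888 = 2.09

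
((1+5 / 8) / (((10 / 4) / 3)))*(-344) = -3354 / 5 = -670.80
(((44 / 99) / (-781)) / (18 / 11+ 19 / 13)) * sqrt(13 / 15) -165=-165.00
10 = 10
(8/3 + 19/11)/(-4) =-145/132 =-1.10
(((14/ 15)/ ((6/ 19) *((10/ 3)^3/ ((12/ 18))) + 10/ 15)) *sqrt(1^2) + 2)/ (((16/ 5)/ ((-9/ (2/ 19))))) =-303411/ 5536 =-54.81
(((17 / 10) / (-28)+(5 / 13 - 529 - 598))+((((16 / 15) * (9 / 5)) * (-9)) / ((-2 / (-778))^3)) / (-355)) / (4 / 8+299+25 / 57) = 1054794797772693 / 110460486500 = 9549.07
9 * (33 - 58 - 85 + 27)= -747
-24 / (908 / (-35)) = 210 / 227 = 0.93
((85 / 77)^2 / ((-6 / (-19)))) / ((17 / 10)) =40375 / 17787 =2.27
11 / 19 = 0.58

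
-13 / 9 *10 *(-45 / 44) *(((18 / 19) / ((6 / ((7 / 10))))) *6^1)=4095 / 418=9.80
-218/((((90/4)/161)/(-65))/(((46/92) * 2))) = 912548/9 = 101394.22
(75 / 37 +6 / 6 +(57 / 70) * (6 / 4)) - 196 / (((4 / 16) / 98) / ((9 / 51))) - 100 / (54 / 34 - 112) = -2240228415197 / 165288620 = -13553.43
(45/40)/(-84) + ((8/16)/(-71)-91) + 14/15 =-21491179/238560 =-90.09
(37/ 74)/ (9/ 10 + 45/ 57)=95/ 321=0.30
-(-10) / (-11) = -10 / 11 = -0.91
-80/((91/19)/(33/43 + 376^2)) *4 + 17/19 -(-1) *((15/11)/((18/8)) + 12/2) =-23174868481321/2453451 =-9445824.87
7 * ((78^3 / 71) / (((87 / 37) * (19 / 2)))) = 2094.51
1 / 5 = 0.20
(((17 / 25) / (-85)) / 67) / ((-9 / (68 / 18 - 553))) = -4943 / 678375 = -0.01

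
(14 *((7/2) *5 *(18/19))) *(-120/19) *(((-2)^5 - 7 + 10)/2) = 7673400/361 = 21255.96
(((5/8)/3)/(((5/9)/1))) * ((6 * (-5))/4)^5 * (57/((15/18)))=-77911875/128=-608686.52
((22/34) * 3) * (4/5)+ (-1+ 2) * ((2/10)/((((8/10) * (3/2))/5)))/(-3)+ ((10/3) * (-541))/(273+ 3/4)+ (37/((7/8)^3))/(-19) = -1994210863/242627910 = -8.22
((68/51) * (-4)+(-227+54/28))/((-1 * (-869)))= -9677/36498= -0.27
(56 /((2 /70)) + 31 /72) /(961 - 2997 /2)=-141151 /38700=-3.65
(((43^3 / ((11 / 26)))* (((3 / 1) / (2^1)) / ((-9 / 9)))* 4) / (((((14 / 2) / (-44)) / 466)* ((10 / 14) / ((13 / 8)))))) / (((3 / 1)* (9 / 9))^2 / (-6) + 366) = 25045977112 / 1215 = 20613972.93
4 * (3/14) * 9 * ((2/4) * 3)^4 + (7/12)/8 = 26293/672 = 39.13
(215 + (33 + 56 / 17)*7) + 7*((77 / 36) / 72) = 469.27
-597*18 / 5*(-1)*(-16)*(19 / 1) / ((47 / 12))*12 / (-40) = 58802112 / 1175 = 50044.35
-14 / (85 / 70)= -196 / 17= -11.53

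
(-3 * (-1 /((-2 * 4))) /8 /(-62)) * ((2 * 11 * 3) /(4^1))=99 /7936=0.01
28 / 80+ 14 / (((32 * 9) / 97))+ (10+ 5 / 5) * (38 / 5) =63839 / 720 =88.67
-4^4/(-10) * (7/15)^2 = 6272/1125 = 5.58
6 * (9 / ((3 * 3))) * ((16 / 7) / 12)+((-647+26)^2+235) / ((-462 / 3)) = -27550 / 11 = -2504.55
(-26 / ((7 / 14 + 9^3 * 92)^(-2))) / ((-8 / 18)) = 2105149967973 / 8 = 263143745996.62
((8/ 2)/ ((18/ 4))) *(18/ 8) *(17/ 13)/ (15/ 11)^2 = 4114/ 2925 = 1.41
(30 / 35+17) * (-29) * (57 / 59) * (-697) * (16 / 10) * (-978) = -225358779600 / 413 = -545662904.60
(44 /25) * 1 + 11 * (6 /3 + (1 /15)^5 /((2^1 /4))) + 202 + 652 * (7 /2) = 1904330272 /759375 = 2507.76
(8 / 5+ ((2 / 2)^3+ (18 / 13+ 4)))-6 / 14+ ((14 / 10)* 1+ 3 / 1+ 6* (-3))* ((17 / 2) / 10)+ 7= 3.00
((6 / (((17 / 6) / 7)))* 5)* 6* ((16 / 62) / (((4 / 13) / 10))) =1965600 / 527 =3729.79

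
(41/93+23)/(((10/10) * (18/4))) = 4360/837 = 5.21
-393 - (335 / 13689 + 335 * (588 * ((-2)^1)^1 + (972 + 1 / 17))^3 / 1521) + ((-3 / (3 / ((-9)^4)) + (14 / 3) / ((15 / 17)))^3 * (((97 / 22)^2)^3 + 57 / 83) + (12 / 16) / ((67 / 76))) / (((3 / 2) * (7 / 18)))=-19750783239298023123263975214061521139 / 5565533224727490814800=-3548767466079603.69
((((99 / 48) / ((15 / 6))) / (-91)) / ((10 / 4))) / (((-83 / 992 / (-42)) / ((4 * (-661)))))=129830976 / 26975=4813.01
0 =0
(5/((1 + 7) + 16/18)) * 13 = 117/16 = 7.31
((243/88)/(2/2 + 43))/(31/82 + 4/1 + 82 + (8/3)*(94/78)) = 1165671/1664075248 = 0.00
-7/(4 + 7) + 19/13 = 0.83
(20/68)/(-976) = -5/16592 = -0.00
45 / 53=0.85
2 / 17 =0.12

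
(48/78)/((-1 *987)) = -8/12831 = -0.00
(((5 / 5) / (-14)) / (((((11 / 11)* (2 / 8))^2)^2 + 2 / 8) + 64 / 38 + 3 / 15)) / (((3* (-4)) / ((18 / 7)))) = 6080 / 849317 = 0.01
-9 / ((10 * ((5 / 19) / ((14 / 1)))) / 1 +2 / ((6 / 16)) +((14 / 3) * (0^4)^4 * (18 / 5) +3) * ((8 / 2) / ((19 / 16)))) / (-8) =3591 / 49880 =0.07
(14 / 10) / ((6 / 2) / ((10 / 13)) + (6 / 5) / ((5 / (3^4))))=70 / 1167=0.06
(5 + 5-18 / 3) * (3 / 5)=12 / 5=2.40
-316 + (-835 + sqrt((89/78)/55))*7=-6161 + 7*sqrt(381810)/4290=-6159.99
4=4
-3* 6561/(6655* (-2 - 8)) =19683/66550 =0.30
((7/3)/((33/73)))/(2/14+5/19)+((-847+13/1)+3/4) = -8773183/10692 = -820.54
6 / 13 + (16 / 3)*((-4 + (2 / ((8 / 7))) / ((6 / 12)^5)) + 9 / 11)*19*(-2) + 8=-4588594 / 429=-10696.02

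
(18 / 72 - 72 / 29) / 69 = -259 / 8004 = -0.03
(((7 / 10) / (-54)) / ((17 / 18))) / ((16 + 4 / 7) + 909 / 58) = -1421 / 3338205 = -0.00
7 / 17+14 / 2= 126 / 17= 7.41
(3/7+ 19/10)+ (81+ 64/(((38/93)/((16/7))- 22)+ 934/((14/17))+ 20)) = 83.39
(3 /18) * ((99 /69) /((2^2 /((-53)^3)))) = -1637647 /184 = -8900.26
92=92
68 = 68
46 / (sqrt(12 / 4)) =26.56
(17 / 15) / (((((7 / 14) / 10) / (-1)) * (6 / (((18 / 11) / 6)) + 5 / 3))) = -68 / 71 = -0.96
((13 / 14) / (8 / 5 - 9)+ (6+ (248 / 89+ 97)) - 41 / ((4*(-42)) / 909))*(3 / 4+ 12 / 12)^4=20715031897 / 6744064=3071.59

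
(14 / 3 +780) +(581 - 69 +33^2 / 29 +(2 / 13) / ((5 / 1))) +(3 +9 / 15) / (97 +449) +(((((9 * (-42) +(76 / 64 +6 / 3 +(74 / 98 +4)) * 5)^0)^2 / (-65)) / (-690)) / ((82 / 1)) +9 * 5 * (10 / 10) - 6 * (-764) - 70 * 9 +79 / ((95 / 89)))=25567157144979 / 4728296300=5407.27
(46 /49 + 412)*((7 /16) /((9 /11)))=220.81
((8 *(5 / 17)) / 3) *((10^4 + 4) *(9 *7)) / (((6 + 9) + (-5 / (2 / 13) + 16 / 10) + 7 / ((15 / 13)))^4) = 10890754560 / 205995137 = 52.87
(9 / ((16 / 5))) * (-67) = -3015 / 16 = -188.44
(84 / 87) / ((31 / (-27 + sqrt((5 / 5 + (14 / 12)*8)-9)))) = -756 / 899 + 56*sqrt(3) / 2697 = -0.80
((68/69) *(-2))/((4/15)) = -170/23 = -7.39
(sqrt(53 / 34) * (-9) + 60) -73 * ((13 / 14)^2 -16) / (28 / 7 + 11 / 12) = 823233 / 2891 -9 * sqrt(1802) / 34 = 273.52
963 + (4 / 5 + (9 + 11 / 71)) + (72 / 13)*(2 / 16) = 4493382 / 4615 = 973.65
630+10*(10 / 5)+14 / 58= 18857 / 29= 650.24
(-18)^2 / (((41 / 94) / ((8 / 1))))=243648 / 41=5942.63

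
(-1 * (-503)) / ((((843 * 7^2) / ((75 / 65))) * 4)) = 2515 / 715988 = 0.00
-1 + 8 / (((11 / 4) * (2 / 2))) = 21 / 11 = 1.91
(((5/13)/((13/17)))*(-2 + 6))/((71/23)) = 7820/11999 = 0.65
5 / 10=1 / 2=0.50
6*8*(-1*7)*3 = -1008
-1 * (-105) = 105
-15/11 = -1.36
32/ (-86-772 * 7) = -16/ 2745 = -0.01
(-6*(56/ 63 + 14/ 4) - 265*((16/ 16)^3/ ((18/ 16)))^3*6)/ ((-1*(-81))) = -277759/ 19683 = -14.11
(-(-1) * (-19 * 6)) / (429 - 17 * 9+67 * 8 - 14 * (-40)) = -0.08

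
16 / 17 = 0.94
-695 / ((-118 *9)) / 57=695 / 60534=0.01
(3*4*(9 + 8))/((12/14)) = 238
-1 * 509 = -509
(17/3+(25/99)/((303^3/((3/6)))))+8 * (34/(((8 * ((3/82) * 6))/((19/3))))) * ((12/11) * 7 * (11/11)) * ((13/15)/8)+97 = 25176758750639/27539945730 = 914.19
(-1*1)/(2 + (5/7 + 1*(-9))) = 7/44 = 0.16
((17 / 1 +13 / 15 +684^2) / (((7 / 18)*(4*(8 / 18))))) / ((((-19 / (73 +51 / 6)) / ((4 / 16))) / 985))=-1521169645419 / 2128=-714835359.69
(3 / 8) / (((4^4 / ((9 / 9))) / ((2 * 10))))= 15 / 512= 0.03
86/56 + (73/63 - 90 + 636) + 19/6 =19867/36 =551.86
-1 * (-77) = 77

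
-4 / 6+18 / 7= 40 / 21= 1.90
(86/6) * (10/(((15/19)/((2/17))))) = 3268/153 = 21.36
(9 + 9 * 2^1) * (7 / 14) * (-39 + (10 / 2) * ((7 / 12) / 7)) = -4167 / 8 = -520.88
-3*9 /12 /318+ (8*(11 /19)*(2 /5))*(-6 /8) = -56253 /40280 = -1.40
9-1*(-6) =15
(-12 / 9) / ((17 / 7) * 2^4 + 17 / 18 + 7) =-168 / 5897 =-0.03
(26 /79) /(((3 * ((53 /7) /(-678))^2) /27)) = 5270736744 /221911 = 23751.58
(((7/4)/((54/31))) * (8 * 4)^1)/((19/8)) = 6944/513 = 13.54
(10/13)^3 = 1000/2197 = 0.46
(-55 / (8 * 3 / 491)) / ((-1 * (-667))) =-1.69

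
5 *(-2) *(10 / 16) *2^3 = -50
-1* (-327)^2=-106929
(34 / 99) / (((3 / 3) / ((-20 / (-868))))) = 170 / 21483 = 0.01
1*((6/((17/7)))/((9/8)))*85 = 186.67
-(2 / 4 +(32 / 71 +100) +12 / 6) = -14619 / 142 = -102.95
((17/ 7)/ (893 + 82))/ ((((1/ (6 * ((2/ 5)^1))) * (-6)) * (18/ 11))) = -187/ 307125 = -0.00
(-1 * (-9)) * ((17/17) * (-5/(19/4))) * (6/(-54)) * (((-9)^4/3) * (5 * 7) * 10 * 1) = 805736.84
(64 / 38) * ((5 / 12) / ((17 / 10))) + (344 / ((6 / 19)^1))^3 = 11273237744336 / 8721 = 1292654253.45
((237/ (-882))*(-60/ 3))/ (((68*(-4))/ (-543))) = 71495/ 6664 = 10.73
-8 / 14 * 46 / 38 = -92 / 133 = -0.69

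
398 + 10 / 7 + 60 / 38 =53334 / 133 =401.01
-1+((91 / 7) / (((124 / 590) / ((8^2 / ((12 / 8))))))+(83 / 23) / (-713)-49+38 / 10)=637823048 / 245985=2592.93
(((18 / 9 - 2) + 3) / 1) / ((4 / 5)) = 3.75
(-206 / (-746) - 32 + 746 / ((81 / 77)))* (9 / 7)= 20467393 / 23499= 870.99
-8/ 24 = -1/ 3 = -0.33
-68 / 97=-0.70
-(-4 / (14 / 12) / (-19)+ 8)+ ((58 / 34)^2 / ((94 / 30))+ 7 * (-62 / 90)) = -981541868 / 81294255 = -12.07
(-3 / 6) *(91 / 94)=-91 / 188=-0.48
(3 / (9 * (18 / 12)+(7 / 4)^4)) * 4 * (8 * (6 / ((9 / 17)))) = 278528 / 5857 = 47.55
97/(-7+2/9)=-873/61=-14.31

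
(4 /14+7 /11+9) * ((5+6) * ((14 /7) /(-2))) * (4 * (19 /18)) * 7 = -29032 /9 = -3225.78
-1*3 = -3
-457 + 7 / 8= -3649 / 8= -456.12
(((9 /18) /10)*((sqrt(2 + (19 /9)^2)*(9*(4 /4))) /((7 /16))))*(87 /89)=348*sqrt(523) /3115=2.55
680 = 680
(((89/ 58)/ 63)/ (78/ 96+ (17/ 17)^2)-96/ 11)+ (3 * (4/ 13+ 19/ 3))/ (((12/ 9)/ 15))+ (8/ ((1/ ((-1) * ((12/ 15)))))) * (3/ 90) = 163053407603/ 757656900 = 215.21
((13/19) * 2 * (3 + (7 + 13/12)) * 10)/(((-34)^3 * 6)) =-455/707472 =-0.00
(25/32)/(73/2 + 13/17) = 425/20272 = 0.02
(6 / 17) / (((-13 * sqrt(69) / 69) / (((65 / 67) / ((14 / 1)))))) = -15 * sqrt(69) / 7973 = -0.02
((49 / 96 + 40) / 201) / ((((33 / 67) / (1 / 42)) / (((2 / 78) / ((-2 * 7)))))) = -3889 / 217945728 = -0.00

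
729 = 729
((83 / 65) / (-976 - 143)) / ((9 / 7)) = -581 / 654615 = -0.00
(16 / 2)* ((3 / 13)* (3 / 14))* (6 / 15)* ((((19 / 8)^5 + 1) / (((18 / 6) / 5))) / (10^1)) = 2.02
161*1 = 161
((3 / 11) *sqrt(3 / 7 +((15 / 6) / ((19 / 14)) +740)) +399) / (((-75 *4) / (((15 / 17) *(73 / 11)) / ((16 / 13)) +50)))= -4358011 / 59840 - 4681 *sqrt(13130026) / 12506560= -74.18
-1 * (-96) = 96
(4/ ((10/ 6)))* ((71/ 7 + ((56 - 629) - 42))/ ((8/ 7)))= -6351/ 5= -1270.20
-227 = -227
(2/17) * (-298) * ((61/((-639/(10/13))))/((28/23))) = 2090470/988533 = 2.11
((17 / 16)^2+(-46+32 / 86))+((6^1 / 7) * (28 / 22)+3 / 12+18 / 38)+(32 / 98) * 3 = -4701505973 / 112732928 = -41.70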